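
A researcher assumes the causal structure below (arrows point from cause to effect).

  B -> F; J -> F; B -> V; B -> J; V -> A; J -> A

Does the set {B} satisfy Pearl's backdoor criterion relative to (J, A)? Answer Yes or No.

Backdoor paths from J to A (paths whose first edge points into J):
  P1: J <- B -> V -> A
Condition 1 (no descendant of J in the set): holds — descendants of J are {A, F}; none are in {B}.
Condition 2 (every backdoor path blocked by {B}):
  P1: blocked at fork node B ∈ conditioning set.
{B} satisfies the backdoor criterion.

Yes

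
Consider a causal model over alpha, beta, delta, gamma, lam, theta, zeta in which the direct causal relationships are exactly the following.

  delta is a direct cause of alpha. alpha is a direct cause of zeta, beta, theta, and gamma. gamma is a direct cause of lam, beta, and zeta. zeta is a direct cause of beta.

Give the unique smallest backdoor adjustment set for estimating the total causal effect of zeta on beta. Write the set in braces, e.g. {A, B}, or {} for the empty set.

{alpha, gamma}

Variables eligible for adjustment (non-descendants of zeta, excluding zeta and beta): {alpha, delta, gamma, lam, theta}.
Backdoor paths from zeta to beta:
  P1: zeta <- alpha -> gamma -> beta
  P2: zeta <- alpha -> beta
  P3: zeta <- gamma <- alpha -> beta
  P4: zeta <- gamma -> beta
The empty set is not sufficient: P1 (zeta <- alpha -> gamma -> beta) has no collider blocking it and no conditioned non-collider, so it is open.
Try {alpha, gamma}:
  P1: blocked at fork node alpha ∈ conditioning set.
  P2: blocked at fork node alpha ∈ conditioning set.
  P3: blocked at chain node gamma ∈ conditioning set.
  P4: blocked at fork node gamma ∈ conditioning set.
{alpha, gamma} contains no descendant of zeta and blocks every backdoor path.
Every element of {alpha, gamma} is needed (dropping alpha leaves P2 open; dropping gamma leaves P4 open), so no proper subset is valid.
Among all size-2 subsets of the eligible variables, only {alpha, gamma} blocks every backdoor path, so it is the unique smallest valid adjustment set.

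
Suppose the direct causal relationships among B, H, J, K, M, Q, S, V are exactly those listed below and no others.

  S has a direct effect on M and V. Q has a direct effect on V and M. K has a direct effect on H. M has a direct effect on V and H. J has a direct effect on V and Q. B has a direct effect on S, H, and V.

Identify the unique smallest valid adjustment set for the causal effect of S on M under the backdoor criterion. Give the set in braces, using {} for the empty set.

Variables eligible for adjustment (non-descendants of S, excluding S and M): {B, J, K, Q}.
Backdoor paths from S to M:
  P1: S <- B -> V <- J -> Q -> M
  P2: S <- B -> V <- Q -> M
  P3: S <- B -> V <- M
  P4: S <- B -> H <- M
Each backdoor path contains an unconditioned collider, so every path is already blocked with the empty conditioning set:
  P1: blocked at collider V (neither it nor any descendant is in the conditioning set).
  P2: blocked at collider V (neither it nor any descendant is in the conditioning set).
  P3: blocked at collider V (neither it nor any descendant is in the conditioning set).
  P4: blocked at collider H (neither it nor any descendant is in the conditioning set).
The empty set is therefore the unique smallest valid set.

{}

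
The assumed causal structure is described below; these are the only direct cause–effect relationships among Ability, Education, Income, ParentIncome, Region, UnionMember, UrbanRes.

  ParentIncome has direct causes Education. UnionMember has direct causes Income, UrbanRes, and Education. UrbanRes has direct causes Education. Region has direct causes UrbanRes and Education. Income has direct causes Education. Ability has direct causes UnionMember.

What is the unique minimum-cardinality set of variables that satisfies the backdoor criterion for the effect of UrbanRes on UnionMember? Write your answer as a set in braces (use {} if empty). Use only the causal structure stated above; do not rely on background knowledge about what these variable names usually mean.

{Education}

Variables eligible for adjustment (non-descendants of UrbanRes, excluding UrbanRes and UnionMember): {Education, Income, ParentIncome}.
Backdoor paths from UrbanRes to UnionMember:
  P1: UrbanRes <- Education -> Income -> UnionMember
  P2: UrbanRes <- Education -> UnionMember
The empty set is not sufficient: P1 (UrbanRes <- Education -> Income -> UnionMember) has no collider blocking it and no conditioned non-collider, so it is open.
Try {Education}:
  P1: blocked at fork node Education ∈ conditioning set.
  P2: blocked at fork node Education ∈ conditioning set.
{Education} contains no descendant of UrbanRes and blocks every backdoor path.
No other singleton works — e.g. {Income} leaves P2 open — so {Education} is the unique smallest valid adjustment set.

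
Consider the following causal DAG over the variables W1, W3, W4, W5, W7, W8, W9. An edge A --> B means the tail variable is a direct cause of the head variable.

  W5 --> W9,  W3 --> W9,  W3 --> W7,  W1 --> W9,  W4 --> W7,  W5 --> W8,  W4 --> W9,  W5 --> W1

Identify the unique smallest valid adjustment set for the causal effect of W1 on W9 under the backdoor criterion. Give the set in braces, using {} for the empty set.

{W5}

Variables eligible for adjustment (non-descendants of W1, excluding W1 and W9): {W3, W4, W5, W7, W8}.
Backdoor paths from W1 to W9:
  P1: W1 <- W5 -> W9
The empty set is not sufficient: P1 (W1 <- W5 -> W9) has no collider blocking it and no conditioned non-collider, so it is open.
Try {W5}:
  P1: blocked at fork node W5 ∈ conditioning set.
{W5} contains no descendant of W1 and blocks every backdoor path.
No other singleton works — e.g. {W4} leaves P1 open — so {W5} is the unique smallest valid adjustment set.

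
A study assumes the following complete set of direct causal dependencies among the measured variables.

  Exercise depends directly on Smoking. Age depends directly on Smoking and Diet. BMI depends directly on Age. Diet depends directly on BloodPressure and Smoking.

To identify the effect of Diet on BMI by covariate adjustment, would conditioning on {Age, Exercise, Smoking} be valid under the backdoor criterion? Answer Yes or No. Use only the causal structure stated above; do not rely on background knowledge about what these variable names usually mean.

Backdoor paths from Diet to BMI (paths whose first edge points into Diet):
  P1: Diet <- Smoking -> Age -> BMI
Condition 1 (no descendant of Diet in the set): FAILS — Age is a descendant of Diet.
Condition 2 (every backdoor path blocked by {Age, Exercise, Smoking}):
  P1: blocked at fork node Smoking ∈ conditioning set.
{Age, Exercise, Smoking} does not satisfy the backdoor criterion.

No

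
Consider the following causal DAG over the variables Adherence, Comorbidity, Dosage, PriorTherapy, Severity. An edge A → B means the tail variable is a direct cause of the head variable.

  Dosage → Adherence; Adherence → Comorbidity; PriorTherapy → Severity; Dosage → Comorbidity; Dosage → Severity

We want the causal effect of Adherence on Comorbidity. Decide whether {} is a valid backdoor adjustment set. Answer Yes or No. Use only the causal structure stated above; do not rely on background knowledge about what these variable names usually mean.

Backdoor paths from Adherence to Comorbidity (paths whose first edge points into Adherence):
  P1: Adherence <- Dosage -> Comorbidity
Condition 1 (no descendant of Adherence in the set): holds — descendants of Adherence are {Comorbidity}; none are in {}.
Condition 2 (every backdoor path blocked by {}):
  P1: open — no interior node is in the conditioning set.
{} does not satisfy the backdoor criterion.

No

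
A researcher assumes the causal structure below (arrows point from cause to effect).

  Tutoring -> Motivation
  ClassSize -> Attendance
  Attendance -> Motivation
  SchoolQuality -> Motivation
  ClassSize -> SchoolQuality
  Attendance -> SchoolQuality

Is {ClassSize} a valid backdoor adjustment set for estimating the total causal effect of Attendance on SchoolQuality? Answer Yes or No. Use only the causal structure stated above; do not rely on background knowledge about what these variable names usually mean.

Yes

Backdoor paths from Attendance to SchoolQuality (paths whose first edge points into Attendance):
  P1: Attendance <- ClassSize -> SchoolQuality
Condition 1 (no descendant of Attendance in the set): holds — descendants of Attendance are {Motivation, SchoolQuality}; none are in {ClassSize}.
Condition 2 (every backdoor path blocked by {ClassSize}):
  P1: blocked at fork node ClassSize ∈ conditioning set.
{ClassSize} satisfies the backdoor criterion.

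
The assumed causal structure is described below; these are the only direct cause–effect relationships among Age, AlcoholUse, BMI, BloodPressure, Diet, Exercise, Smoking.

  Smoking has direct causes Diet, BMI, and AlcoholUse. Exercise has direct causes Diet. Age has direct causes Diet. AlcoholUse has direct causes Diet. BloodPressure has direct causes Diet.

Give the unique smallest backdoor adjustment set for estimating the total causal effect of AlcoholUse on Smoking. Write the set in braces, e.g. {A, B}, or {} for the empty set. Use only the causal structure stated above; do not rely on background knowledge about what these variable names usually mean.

{Diet}

Variables eligible for adjustment (non-descendants of AlcoholUse, excluding AlcoholUse and Smoking): {Age, BMI, BloodPressure, Diet, Exercise}.
Backdoor paths from AlcoholUse to Smoking:
  P1: AlcoholUse <- Diet -> Smoking
The empty set is not sufficient: P1 (AlcoholUse <- Diet -> Smoking) has no collider blocking it and no conditioned non-collider, so it is open.
Try {Diet}:
  P1: blocked at fork node Diet ∈ conditioning set.
{Diet} contains no descendant of AlcoholUse and blocks every backdoor path.
No other singleton works — e.g. {BMI} leaves P1 open — so {Diet} is the unique smallest valid adjustment set.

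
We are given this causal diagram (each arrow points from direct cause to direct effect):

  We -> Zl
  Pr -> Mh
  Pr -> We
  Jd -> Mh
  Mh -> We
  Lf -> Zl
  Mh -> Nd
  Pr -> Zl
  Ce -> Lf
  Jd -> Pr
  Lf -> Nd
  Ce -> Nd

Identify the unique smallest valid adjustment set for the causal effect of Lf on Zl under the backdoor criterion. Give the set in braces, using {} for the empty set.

{}

Variables eligible for adjustment (non-descendants of Lf, excluding Lf and Zl): {Ce, Jd, Mh, Pr, We}.
Backdoor paths from Lf to Zl:
  P1: Lf <- Ce -> Nd <- Mh <- Jd -> Pr -> We -> Zl
  P2: Lf <- Ce -> Nd <- Mh <- Jd -> Pr -> Zl
  P3: Lf <- Ce -> Nd <- Mh <- Pr -> We -> Zl
  P4: Lf <- Ce -> Nd <- Mh <- Pr -> Zl
  P5: Lf <- Ce -> Nd <- Mh -> We <- Pr -> Zl
  P6: Lf <- Ce -> Nd <- Mh -> We -> Zl
Each backdoor path contains an unconditioned collider, so every path is already blocked with the empty conditioning set:
  P1: blocked at collider Nd (neither it nor any descendant is in the conditioning set).
  P2: blocked at collider Nd (neither it nor any descendant is in the conditioning set).
  P3: blocked at collider Nd (neither it nor any descendant is in the conditioning set).
  P4: blocked at collider Nd (neither it nor any descendant is in the conditioning set).
  P5: blocked at collider Nd (neither it nor any descendant is in the conditioning set).
  P6: blocked at collider Nd (neither it nor any descendant is in the conditioning set).
The empty set is therefore the unique smallest valid set.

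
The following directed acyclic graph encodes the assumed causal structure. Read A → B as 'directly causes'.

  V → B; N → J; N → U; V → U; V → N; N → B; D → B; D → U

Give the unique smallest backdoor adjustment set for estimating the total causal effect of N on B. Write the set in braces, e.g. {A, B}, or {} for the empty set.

Variables eligible for adjustment (non-descendants of N, excluding N and B): {D, V}.
Backdoor paths from N to B:
  P1: N <- V -> B
  P2: N <- V -> U <- D -> B
The empty set is not sufficient: P1 (N <- V -> B) has no collider blocking it and no conditioned non-collider, so it is open.
Try {V}:
  P1: blocked at fork node V ∈ conditioning set.
  P2: blocked at fork node V ∈ conditioning set.
{V} contains no descendant of N and blocks every backdoor path.
No other singleton works — e.g. {D} leaves P1 open — so {V} is the unique smallest valid adjustment set.

{V}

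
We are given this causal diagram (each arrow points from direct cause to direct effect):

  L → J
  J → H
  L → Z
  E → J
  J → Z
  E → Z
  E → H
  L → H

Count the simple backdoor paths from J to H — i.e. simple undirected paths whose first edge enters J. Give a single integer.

4

A backdoor path from J to H is any simple undirected path whose first edge points into J (i.e. leaves J via a parent).
Parents of J: {E, L}.
Enumerating:
  P1: J <- L -> Z <- E -> H
  P2: J <- L -> H
  P3: J <- E -> Z <- L -> H
  P4: J <- E -> H
That exhausts the simple backdoor paths. Count: 4.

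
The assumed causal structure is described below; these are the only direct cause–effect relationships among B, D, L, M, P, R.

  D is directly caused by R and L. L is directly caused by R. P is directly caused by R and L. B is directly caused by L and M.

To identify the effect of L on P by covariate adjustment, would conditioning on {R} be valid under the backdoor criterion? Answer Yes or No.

Backdoor paths from L to P (paths whose first edge points into L):
  P1: L <- R -> P
Condition 1 (no descendant of L in the set): holds — descendants of L are {B, D, P}; none are in {R}.
Condition 2 (every backdoor path blocked by {R}):
  P1: blocked at fork node R ∈ conditioning set.
{R} satisfies the backdoor criterion.

Yes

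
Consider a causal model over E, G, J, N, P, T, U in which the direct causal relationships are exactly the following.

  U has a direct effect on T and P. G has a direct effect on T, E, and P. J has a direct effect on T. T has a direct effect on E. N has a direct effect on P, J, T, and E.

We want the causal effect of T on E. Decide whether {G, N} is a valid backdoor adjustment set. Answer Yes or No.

Backdoor paths from T to E (paths whose first edge points into T):
  P1: T <- N -> P <- G -> E
  P2: T <- N -> E
  P3: T <- G -> P <- N -> E
  P4: T <- G -> E
  P5: T <- U -> P <- N -> E
  P6: T <- U -> P <- G -> E
  P7: T <- J <- N -> P <- G -> E
  P8: T <- J <- N -> E
Condition 1 (no descendant of T in the set): holds — descendants of T are {E}; none are in {G, N}.
Condition 2 (every backdoor path blocked by {G, N}):
  P1: blocked at fork node N ∈ conditioning set.
  P2: blocked at fork node N ∈ conditioning set.
  P3: blocked at fork node G ∈ conditioning set.
  P4: blocked at fork node G ∈ conditioning set.
  P5: blocked at collider P (neither it nor any descendant is in the conditioning set).
  P6: blocked at collider P (neither it nor any descendant is in the conditioning set).
  P7: blocked at fork node N ∈ conditioning set.
  P8: blocked at fork node N ∈ conditioning set.
{G, N} satisfies the backdoor criterion.

Yes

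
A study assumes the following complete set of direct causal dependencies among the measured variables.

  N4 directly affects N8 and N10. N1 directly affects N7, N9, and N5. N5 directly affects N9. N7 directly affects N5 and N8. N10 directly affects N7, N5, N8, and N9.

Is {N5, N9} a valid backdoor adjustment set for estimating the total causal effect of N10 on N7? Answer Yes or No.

Backdoor paths from N10 to N7 (paths whose first edge points into N10):
  P1: N10 <- N4 -> N8 <- N7
Condition 1 (no descendant of N10 in the set): FAILS — N5 and N9 are descendants of N10.
Condition 2 (every backdoor path blocked by {N5, N9}):
  P1: blocked at collider N8 (neither it nor any descendant is in the conditioning set).
{N5, N9} does not satisfy the backdoor criterion.

No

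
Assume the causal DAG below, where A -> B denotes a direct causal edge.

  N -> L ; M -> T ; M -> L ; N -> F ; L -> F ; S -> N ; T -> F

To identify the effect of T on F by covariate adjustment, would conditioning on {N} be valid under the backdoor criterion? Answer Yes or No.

No

Backdoor paths from T to F (paths whose first edge points into T):
  P1: T <- M -> L <- N -> F
  P2: T <- M -> L -> F
Condition 1 (no descendant of T in the set): holds — descendants of T are {F}; none are in {N}.
Condition 2 (every backdoor path blocked by {N}):
  P1: blocked at collider L (neither it nor any descendant is in the conditioning set).
  P2: open — no interior node is in the conditioning set.
{N} does not satisfy the backdoor criterion.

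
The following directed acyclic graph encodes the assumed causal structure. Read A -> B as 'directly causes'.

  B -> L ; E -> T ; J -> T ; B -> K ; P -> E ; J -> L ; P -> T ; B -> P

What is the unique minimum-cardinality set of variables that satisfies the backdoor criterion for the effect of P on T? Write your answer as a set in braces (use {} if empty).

{}

Variables eligible for adjustment (non-descendants of P, excluding P and T): {B, J, K, L}.
Backdoor paths from P to T:
  P1: P <- B -> L <- J -> T
Each backdoor path contains an unconditioned collider, so every path is already blocked with the empty conditioning set:
  P1: blocked at collider L (neither it nor any descendant is in the conditioning set).
The empty set is therefore the unique smallest valid set.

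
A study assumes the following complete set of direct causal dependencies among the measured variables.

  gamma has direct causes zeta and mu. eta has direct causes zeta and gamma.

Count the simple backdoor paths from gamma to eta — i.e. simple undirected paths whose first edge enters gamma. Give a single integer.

1

A backdoor path from gamma to eta is any simple undirected path whose first edge points into gamma (i.e. leaves gamma via a parent).
Parents of gamma: {mu, zeta}.
Enumerating:
  P1: gamma <- zeta -> eta
That exhausts the simple backdoor paths. Count: 1.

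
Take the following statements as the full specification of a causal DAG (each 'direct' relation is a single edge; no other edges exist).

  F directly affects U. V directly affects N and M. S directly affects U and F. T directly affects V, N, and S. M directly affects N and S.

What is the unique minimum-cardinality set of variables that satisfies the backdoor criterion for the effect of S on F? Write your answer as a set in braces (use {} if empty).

Variables eligible for adjustment (non-descendants of S, excluding S and F): {M, N, T, V}.
Backdoor paths from S to F:
  (none)
With no backdoor paths the empty set already satisfies the criterion, and it is trivially minimal.

{}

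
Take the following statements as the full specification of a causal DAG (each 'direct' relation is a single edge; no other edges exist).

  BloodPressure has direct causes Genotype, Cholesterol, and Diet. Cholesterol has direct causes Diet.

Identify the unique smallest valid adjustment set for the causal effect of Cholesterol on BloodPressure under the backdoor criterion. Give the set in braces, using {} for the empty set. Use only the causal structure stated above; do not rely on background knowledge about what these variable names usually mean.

{Diet}

Variables eligible for adjustment (non-descendants of Cholesterol, excluding Cholesterol and BloodPressure): {Diet, Genotype}.
Backdoor paths from Cholesterol to BloodPressure:
  P1: Cholesterol <- Diet -> BloodPressure
The empty set is not sufficient: P1 (Cholesterol <- Diet -> BloodPressure) has no collider blocking it and no conditioned non-collider, so it is open.
Try {Diet}:
  P1: blocked at fork node Diet ∈ conditioning set.
{Diet} contains no descendant of Cholesterol and blocks every backdoor path.
No other singleton works — e.g. {Genotype} leaves P1 open — so {Diet} is the unique smallest valid adjustment set.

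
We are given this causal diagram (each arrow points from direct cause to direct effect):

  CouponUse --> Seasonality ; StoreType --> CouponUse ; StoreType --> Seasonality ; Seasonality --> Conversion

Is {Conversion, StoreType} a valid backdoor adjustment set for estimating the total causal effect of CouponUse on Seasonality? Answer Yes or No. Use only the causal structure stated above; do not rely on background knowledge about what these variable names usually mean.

No

Backdoor paths from CouponUse to Seasonality (paths whose first edge points into CouponUse):
  P1: CouponUse <- StoreType -> Seasonality
Condition 1 (no descendant of CouponUse in the set): FAILS — Conversion is a descendant of CouponUse.
Condition 2 (every backdoor path blocked by {Conversion, StoreType}):
  P1: blocked at fork node StoreType ∈ conditioning set.
{Conversion, StoreType} does not satisfy the backdoor criterion.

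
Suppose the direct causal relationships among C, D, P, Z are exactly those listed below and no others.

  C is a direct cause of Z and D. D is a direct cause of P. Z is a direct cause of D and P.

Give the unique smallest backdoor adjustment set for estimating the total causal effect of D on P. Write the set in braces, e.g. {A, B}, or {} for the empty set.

Variables eligible for adjustment (non-descendants of D, excluding D and P): {C, Z}.
Backdoor paths from D to P:
  P1: D <- C -> Z -> P
  P2: D <- Z -> P
The empty set is not sufficient: P1 (D <- C -> Z -> P) has no collider blocking it and no conditioned non-collider, so it is open.
Try {Z}:
  P1: blocked at chain node Z ∈ conditioning set.
  P2: blocked at fork node Z ∈ conditioning set.
{Z} contains no descendant of D and blocks every backdoor path.
No other singleton works — e.g. {C} leaves P2 open — so {Z} is the unique smallest valid adjustment set.

{Z}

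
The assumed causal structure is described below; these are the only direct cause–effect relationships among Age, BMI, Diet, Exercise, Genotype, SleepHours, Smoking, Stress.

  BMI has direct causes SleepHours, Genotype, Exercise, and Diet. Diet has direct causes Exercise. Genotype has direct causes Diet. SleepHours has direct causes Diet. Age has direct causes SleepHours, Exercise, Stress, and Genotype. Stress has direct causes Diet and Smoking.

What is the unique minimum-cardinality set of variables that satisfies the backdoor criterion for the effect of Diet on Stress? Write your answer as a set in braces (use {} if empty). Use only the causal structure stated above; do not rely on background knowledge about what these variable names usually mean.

Variables eligible for adjustment (non-descendants of Diet, excluding Diet and Stress): {Exercise, Smoking}.
Backdoor paths from Diet to Stress:
  P1: Diet <- Exercise -> BMI <- Genotype -> Age <- Stress
  P2: Diet <- Exercise -> BMI <- SleepHours -> Age <- Stress
  P3: Diet <- Exercise -> Age <- Stress
Each backdoor path contains an unconditioned collider, so every path is already blocked with the empty conditioning set:
  P1: blocked at collider BMI (neither it nor any descendant is in the conditioning set).
  P2: blocked at collider BMI (neither it nor any descendant is in the conditioning set).
  P3: blocked at collider Age (neither it nor any descendant is in the conditioning set).
The empty set is therefore the unique smallest valid set.

{}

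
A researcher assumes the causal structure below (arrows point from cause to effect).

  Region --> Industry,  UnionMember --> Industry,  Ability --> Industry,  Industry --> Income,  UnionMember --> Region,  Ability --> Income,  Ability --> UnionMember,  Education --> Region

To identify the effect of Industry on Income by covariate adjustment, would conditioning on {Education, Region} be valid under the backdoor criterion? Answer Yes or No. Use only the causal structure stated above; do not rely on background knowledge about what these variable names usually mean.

No

Backdoor paths from Industry to Income (paths whose first edge points into Industry):
  P1: Industry <- Ability -> Income
  P2: Industry <- UnionMember <- Ability -> Income
  P3: Industry <- Region <- UnionMember <- Ability -> Income
Condition 1 (no descendant of Industry in the set): holds — descendants of Industry are {Income}; none are in {Education, Region}.
Condition 2 (every backdoor path blocked by {Education, Region}):
  P1: open — no interior node is in the conditioning set.
  P2: open — no interior node is in the conditioning set.
  P3: blocked at chain node Region ∈ conditioning set.
{Education, Region} does not satisfy the backdoor criterion.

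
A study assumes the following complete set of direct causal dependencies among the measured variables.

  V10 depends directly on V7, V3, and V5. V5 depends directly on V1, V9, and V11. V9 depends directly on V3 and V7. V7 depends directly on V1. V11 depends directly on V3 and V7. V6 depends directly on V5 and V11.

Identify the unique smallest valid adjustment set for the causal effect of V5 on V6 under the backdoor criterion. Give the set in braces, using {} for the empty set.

Variables eligible for adjustment (non-descendants of V5, excluding V5 and V6): {V1, V11, V3, V7, V9}.
Backdoor paths from V5 to V6:
  P1: V5 <- V1 -> V7 -> V9 <- V3 -> V11 -> V6
  P2: V5 <- V1 -> V7 -> V11 -> V6
  P3: V5 <- V1 -> V7 -> V10 <- V3 -> V11 -> V6
  P4: V5 <- V9 <- V3 -> V11 -> V6
  P5: V5 <- V9 <- V3 -> V10 <- V7 -> V11 -> V6
  P6: V5 <- V9 <- V7 -> V11 -> V6
  P7: V5 <- V9 <- V7 -> V10 <- V3 -> V11 -> V6
  P8: V5 <- V11 -> V6
The empty set is not sufficient: P2 (V5 <- V1 -> V7 -> V11 -> V6) has no collider blocking it and no conditioned non-collider, so it is open.
Try {V11}:
  P1: blocked at collider V9 (neither it nor any descendant is in the conditioning set).
  P2: blocked at chain node V11 ∈ conditioning set.
  P3: blocked at collider V10 (neither it nor any descendant is in the conditioning set).
  P4: blocked at chain node V11 ∈ conditioning set.
  P5: blocked at collider V10 (neither it nor any descendant is in the conditioning set).
  P6: blocked at chain node V11 ∈ conditioning set.
  P7: blocked at collider V10 (neither it nor any descendant is in the conditioning set).
  P8: blocked at fork node V11 ∈ conditioning set.
{V11} contains no descendant of V5 and blocks every backdoor path.
No other singleton works — e.g. {V3} leaves P2 open — so {V11} is the unique smallest valid adjustment set.

{V11}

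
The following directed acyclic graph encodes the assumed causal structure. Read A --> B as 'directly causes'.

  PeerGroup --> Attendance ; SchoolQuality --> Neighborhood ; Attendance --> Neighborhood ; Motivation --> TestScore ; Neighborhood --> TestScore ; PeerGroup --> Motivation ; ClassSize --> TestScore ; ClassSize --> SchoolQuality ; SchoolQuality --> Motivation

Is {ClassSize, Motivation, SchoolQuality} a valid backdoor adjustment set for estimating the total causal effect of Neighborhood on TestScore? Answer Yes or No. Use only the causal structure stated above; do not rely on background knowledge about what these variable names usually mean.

Backdoor paths from Neighborhood to TestScore (paths whose first edge points into Neighborhood):
  P1: Neighborhood <- Attendance <- PeerGroup -> Motivation <- SchoolQuality <- ClassSize -> TestScore
  P2: Neighborhood <- Attendance <- PeerGroup -> Motivation -> TestScore
  P3: Neighborhood <- SchoolQuality <- ClassSize -> TestScore
  P4: Neighborhood <- SchoolQuality -> Motivation -> TestScore
Condition 1 (no descendant of Neighborhood in the set): holds — descendants of Neighborhood are {TestScore}; none are in {ClassSize, Motivation, SchoolQuality}.
Condition 2 (every backdoor path blocked by {ClassSize, Motivation, SchoolQuality}):
  P1: blocked at chain node SchoolQuality ∈ conditioning set.
  P2: blocked at chain node Motivation ∈ conditioning set.
  P3: blocked at chain node SchoolQuality ∈ conditioning set.
  P4: blocked at fork node SchoolQuality ∈ conditioning set.
{ClassSize, Motivation, SchoolQuality} satisfies the backdoor criterion.

Yes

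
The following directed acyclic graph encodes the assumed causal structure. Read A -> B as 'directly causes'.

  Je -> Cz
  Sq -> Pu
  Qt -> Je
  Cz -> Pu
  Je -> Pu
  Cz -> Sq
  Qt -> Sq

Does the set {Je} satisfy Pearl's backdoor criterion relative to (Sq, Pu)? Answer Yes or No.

Backdoor paths from Sq to Pu (paths whose first edge points into Sq):
  P1: Sq <- Qt -> Je -> Cz -> Pu
  P2: Sq <- Qt -> Je -> Pu
  P3: Sq <- Cz <- Je -> Pu
  P4: Sq <- Cz -> Pu
Condition 1 (no descendant of Sq in the set): holds — descendants of Sq are {Pu}; none are in {Je}.
Condition 2 (every backdoor path blocked by {Je}):
  P1: blocked at chain node Je ∈ conditioning set.
  P2: blocked at chain node Je ∈ conditioning set.
  P3: blocked at fork node Je ∈ conditioning set.
  P4: open — no interior node is in the conditioning set.
{Je} does not satisfy the backdoor criterion.

No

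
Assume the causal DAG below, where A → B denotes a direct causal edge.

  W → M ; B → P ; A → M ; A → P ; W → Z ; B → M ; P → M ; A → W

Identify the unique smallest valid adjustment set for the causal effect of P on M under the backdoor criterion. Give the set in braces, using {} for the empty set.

Variables eligible for adjustment (non-descendants of P, excluding P and M): {A, B, W, Z}.
Backdoor paths from P to M:
  P1: P <- A -> W -> M
  P2: P <- A -> M
  P3: P <- B -> M
The empty set is not sufficient: P1 (P <- A -> W -> M) has no collider blocking it and no conditioned non-collider, so it is open.
Try {A, B}:
  P1: blocked at fork node A ∈ conditioning set.
  P2: blocked at fork node A ∈ conditioning set.
  P3: blocked at fork node B ∈ conditioning set.
{A, B} contains no descendant of P and blocks every backdoor path.
Every element of {A, B} is needed (dropping A leaves P1 open; dropping B leaves P3 open), so no proper subset is valid.
Among all size-2 subsets of the eligible variables, only {A, B} blocks every backdoor path, so it is the unique smallest valid adjustment set.

{A, B}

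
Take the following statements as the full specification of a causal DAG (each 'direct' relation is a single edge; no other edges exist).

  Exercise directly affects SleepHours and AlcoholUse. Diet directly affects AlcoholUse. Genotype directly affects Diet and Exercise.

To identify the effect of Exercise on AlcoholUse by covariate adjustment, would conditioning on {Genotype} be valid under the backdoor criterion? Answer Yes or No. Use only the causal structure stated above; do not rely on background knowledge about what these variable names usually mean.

Backdoor paths from Exercise to AlcoholUse (paths whose first edge points into Exercise):
  P1: Exercise <- Genotype -> Diet -> AlcoholUse
Condition 1 (no descendant of Exercise in the set): holds — descendants of Exercise are {AlcoholUse, SleepHours}; none are in {Genotype}.
Condition 2 (every backdoor path blocked by {Genotype}):
  P1: blocked at fork node Genotype ∈ conditioning set.
{Genotype} satisfies the backdoor criterion.

Yes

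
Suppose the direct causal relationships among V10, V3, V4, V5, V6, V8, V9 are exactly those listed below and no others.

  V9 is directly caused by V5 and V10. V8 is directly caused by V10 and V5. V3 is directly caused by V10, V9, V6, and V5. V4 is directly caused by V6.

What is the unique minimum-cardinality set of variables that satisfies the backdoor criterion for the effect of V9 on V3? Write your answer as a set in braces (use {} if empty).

{V10, V5}

Variables eligible for adjustment (non-descendants of V9, excluding V9 and V3): {V10, V4, V5, V6, V8}.
Backdoor paths from V9 to V3:
  P1: V9 <- V10 -> V3
  P2: V9 <- V10 -> V8 <- V5 -> V3
  P3: V9 <- V5 -> V3
  P4: V9 <- V5 -> V8 <- V10 -> V3
The empty set is not sufficient: P1 (V9 <- V10 -> V3) has no collider blocking it and no conditioned non-collider, so it is open.
Try {V10, V5}:
  P1: blocked at fork node V10 ∈ conditioning set.
  P2: blocked at fork node V10 ∈ conditioning set.
  P3: blocked at fork node V5 ∈ conditioning set.
  P4: blocked at fork node V5 ∈ conditioning set.
{V10, V5} contains no descendant of V9 and blocks every backdoor path.
Every element of {V10, V5} is needed (dropping V10 leaves P1 open; dropping V5 leaves P3 open), so no proper subset is valid.
Among all size-2 subsets of the eligible variables, only {V10, V5} blocks every backdoor path, so it is the unique smallest valid adjustment set.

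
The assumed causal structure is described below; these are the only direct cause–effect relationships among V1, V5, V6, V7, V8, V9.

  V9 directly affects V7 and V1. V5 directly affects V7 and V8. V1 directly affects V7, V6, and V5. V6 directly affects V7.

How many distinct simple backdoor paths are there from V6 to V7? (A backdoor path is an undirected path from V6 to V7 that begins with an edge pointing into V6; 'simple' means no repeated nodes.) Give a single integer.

A backdoor path from V6 to V7 is any simple undirected path whose first edge points into V6 (i.e. leaves V6 via a parent).
Parents of V6: {V1}.
Enumerating:
  P1: V6 <- V1 <- V9 -> V7
  P2: V6 <- V1 -> V5 -> V7
  P3: V6 <- V1 -> V7
That exhausts the simple backdoor paths. Count: 3.

3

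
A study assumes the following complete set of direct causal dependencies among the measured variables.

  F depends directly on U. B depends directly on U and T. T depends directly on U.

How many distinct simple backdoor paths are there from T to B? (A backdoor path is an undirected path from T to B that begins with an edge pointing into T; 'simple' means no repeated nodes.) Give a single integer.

1

A backdoor path from T to B is any simple undirected path whose first edge points into T (i.e. leaves T via a parent).
Parents of T: {U}.
Enumerating:
  P1: T <- U -> B
That exhausts the simple backdoor paths. Count: 1.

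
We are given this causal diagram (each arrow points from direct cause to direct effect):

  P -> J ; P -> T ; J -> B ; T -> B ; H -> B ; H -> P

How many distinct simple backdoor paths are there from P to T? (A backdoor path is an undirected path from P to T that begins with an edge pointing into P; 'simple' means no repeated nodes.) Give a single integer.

1

A backdoor path from P to T is any simple undirected path whose first edge points into P (i.e. leaves P via a parent).
Parents of P: {H}.
Enumerating:
  P1: P <- H -> B <- T
That exhausts the simple backdoor paths. Count: 1.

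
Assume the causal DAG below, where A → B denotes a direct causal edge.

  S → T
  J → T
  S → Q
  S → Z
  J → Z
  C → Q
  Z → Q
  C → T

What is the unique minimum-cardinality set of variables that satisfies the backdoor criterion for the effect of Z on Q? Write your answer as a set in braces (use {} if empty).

Variables eligible for adjustment (non-descendants of Z, excluding Z and Q): {C, J, S, T}.
Backdoor paths from Z to Q:
  P1: Z <- J -> T <- C -> Q
  P2: Z <- J -> T <- S -> Q
  P3: Z <- S -> T <- C -> Q
  P4: Z <- S -> Q
The empty set is not sufficient: P4 (Z <- S -> Q) has no collider blocking it and no conditioned non-collider, so it is open.
Try {S}:
  P1: blocked at collider T (neither it nor any descendant is in the conditioning set).
  P2: blocked at collider T (neither it nor any descendant is in the conditioning set).
  P3: blocked at fork node S ∈ conditioning set.
  P4: blocked at fork node S ∈ conditioning set.
{S} contains no descendant of Z and blocks every backdoor path.
No other singleton works — e.g. {J} leaves P4 open — so {S} is the unique smallest valid adjustment set.

{S}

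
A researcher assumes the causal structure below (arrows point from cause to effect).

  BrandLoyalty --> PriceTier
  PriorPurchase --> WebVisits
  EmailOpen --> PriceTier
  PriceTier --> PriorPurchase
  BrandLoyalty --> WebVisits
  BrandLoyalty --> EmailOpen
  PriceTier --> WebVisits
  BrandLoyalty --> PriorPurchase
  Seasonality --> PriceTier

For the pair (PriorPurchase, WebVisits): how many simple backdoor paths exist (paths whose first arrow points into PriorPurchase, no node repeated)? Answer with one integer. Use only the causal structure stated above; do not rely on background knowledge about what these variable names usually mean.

A backdoor path from PriorPurchase to WebVisits is any simple undirected path whose first edge points into PriorPurchase (i.e. leaves PriorPurchase via a parent).
Parents of PriorPurchase: {BrandLoyalty, PriceTier}.
Enumerating:
  P1: PriorPurchase <- BrandLoyalty -> EmailOpen -> PriceTier -> WebVisits
  P2: PriorPurchase <- BrandLoyalty -> PriceTier -> WebVisits
  P3: PriorPurchase <- BrandLoyalty -> WebVisits
  P4: PriorPurchase <- PriceTier <- BrandLoyalty -> WebVisits
  P5: PriorPurchase <- PriceTier <- EmailOpen <- BrandLoyalty -> WebVisits
  P6: PriorPurchase <- PriceTier -> WebVisits
That exhausts the simple backdoor paths. Count: 6.

6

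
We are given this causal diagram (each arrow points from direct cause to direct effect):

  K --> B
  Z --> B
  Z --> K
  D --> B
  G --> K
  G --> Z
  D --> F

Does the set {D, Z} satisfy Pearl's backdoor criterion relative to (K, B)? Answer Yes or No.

Yes

Backdoor paths from K to B (paths whose first edge points into K):
  P1: K <- G -> Z -> B
  P2: K <- Z -> B
Condition 1 (no descendant of K in the set): holds — descendants of K are {B}; none are in {D, Z}.
Condition 2 (every backdoor path blocked by {D, Z}):
  P1: blocked at chain node Z ∈ conditioning set.
  P2: blocked at fork node Z ∈ conditioning set.
{D, Z} satisfies the backdoor criterion.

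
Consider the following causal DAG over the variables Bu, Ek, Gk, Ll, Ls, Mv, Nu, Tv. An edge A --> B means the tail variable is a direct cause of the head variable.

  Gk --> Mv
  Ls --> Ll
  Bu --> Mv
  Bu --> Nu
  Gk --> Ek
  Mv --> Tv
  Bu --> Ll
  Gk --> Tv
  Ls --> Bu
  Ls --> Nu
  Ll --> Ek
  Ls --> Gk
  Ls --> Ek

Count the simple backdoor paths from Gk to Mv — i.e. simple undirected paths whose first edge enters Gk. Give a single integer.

4

A backdoor path from Gk to Mv is any simple undirected path whose first edge points into Gk (i.e. leaves Gk via a parent).
Parents of Gk: {Ls}.
Enumerating:
  P1: Gk <- Ls -> Bu -> Mv
  P2: Gk <- Ls -> Ll <- Bu -> Mv
  P3: Gk <- Ls -> Nu <- Bu -> Mv
  P4: Gk <- Ls -> Ek <- Ll <- Bu -> Mv
That exhausts the simple backdoor paths. Count: 4.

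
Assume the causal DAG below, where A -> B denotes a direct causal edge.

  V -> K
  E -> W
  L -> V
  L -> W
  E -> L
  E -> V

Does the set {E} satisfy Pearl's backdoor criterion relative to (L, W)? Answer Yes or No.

Backdoor paths from L to W (paths whose first edge points into L):
  P1: L <- E -> W
Condition 1 (no descendant of L in the set): holds — descendants of L are {K, V, W}; none are in {E}.
Condition 2 (every backdoor path blocked by {E}):
  P1: blocked at fork node E ∈ conditioning set.
{E} satisfies the backdoor criterion.

Yes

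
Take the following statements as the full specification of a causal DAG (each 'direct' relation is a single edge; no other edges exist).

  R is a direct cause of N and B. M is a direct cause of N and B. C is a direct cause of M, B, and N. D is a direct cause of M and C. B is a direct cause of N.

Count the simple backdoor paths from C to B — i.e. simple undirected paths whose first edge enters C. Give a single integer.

A backdoor path from C to B is any simple undirected path whose first edge points into C (i.e. leaves C via a parent).
Parents of C: {D}.
Enumerating:
  P1: C <- D -> M -> B
  P2: C <- D -> M -> N <- R -> B
  P3: C <- D -> M -> N <- B
That exhausts the simple backdoor paths. Count: 3.

3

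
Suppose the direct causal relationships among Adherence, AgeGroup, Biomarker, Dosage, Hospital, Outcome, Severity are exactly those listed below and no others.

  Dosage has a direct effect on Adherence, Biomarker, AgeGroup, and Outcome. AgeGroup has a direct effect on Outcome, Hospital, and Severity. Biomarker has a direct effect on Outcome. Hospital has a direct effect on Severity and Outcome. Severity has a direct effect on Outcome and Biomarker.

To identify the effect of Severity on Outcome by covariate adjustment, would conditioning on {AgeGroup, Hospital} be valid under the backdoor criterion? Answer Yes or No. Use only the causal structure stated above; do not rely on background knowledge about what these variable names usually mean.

Backdoor paths from Severity to Outcome (paths whose first edge points into Severity):
  P1: Severity <- AgeGroup <- Dosage -> Biomarker -> Outcome
  P2: Severity <- AgeGroup <- Dosage -> Outcome
  P3: Severity <- AgeGroup -> Hospital -> Outcome
  P4: Severity <- AgeGroup -> Outcome
  P5: Severity <- Hospital <- AgeGroup <- Dosage -> Biomarker -> Outcome
  P6: Severity <- Hospital <- AgeGroup <- Dosage -> Outcome
  P7: Severity <- Hospital <- AgeGroup -> Outcome
  P8: Severity <- Hospital -> Outcome
Condition 1 (no descendant of Severity in the set): holds — descendants of Severity are {Biomarker, Outcome}; none are in {AgeGroup, Hospital}.
Condition 2 (every backdoor path blocked by {AgeGroup, Hospital}):
  P1: blocked at chain node AgeGroup ∈ conditioning set.
  P2: blocked at chain node AgeGroup ∈ conditioning set.
  P3: blocked at fork node AgeGroup ∈ conditioning set.
  P4: blocked at fork node AgeGroup ∈ conditioning set.
  P5: blocked at chain node Hospital ∈ conditioning set.
  P6: blocked at chain node Hospital ∈ conditioning set.
  P7: blocked at chain node Hospital ∈ conditioning set.
  P8: blocked at fork node Hospital ∈ conditioning set.
{AgeGroup, Hospital} satisfies the backdoor criterion.

Yes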